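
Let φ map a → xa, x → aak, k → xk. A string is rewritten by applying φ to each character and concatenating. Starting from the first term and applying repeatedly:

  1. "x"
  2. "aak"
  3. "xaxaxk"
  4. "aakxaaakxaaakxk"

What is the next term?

xaxaxkaakxaxaxaxkaakxaxaxaxkaakxk

φ(aakxaaakxaaakxk) expands symbol-by-symbol to xa xa xk aak xa xa xa xk aak xa xa xa xk aak xk; joining the 15 pieces gives the next term.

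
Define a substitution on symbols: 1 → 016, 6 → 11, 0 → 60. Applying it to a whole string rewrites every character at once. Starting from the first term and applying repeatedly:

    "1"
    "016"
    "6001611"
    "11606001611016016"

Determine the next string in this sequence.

01601611601160600161101601660016116001611

Replace each of the 17 characters of 11606001611016016 in place — 016 016 11 60 11 60 60 016 11 016 016 60 016 11 60 016 11 — and concatenate.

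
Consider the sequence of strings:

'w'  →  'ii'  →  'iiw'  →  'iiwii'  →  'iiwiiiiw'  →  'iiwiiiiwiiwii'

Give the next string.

This is a Fibonacci-style word recurrence s(k) = s(k−1)·s(k−2): e.g. ii·w = iiw.
The next term joins iiwiiiiwiiwii and iiwiiiiw.

iiwiiiiwiiwiiiiwiiiiw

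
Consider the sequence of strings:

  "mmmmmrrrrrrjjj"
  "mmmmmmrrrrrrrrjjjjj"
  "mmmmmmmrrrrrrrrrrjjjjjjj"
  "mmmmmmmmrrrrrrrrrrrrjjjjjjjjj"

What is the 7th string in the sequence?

mmmmmmmmmmmrrrrrrrrrrrrrrrrrrjjjjjjjjjjjjjjj

Reading off run lengths: m runs 5, 6, 7, 8; r runs 6, 8, 10, 12; j runs 3, 5, 7, 9 — each is linear in n, where the shown terms are n = 2, 3, 4, 5.
At n = 8 the blocks have lengths 11, 18, 15.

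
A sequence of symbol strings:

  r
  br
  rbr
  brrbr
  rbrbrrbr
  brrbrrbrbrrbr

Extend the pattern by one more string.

This is a Fibonacci-style word recurrence s(k) = s(k−2)·s(k−1): e.g. r·br = rbr.
So term 7 is rbrbrrbr·brrbrrbrbrrbr.

rbrbrrbrbrrbrrbrbrrbr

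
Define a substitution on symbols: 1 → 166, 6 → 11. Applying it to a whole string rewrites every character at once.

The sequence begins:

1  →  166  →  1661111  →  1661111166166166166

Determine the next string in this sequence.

16611111661661661661661111166111116611111661111

Applying the rule to each of the 19 symbols of 1661111166166166166 gives the pieces 166 11 11 166 166 166 166 166 11 11 166 11 11 166 11 11 166 11 11, which concatenate to the answer.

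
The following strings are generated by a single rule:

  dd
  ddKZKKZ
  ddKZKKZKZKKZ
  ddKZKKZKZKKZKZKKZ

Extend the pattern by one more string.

ddKZKKZKZKKZKZKKZKZKKZ

Every step adds KZKKZ to the end: s(k+1) = s(k)·KZKKZ.
So the next term is ddKZKKZKZKKZKZKKZ·KZKKZ.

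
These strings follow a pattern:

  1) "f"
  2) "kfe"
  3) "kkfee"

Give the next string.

s(k+1) = k·s(k)·e, so each term gains k as a prefix and e as a suffix.
Applying this once more to kkfee:

kkkfeee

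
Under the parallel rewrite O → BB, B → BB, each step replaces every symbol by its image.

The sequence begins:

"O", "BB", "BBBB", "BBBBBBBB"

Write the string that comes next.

BBBBBBBBBBBBBBBB

Expanding BBBBBBBB: B→BB, B→BB, B→BB, B→BB, B→BB, B→BB, B→BB, B→BB. Concatenated: BB BB BB BB BB BB BB BB.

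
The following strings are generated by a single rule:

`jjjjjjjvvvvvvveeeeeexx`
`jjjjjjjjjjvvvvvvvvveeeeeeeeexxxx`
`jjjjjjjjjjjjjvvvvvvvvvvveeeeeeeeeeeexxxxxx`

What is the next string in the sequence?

jjjjjjjjjjjjjjjjvvvvvvvvvvvvveeeeeeeeeeeeeeexxxxxxxx

The n-th term is 3n+1 j's then 2n+3 v's then 3n e's then 2n-2 x's, where the shown terms are n = 2, 3, 4.
At n = 5 the blocks have lengths 16, 13, 15, 8.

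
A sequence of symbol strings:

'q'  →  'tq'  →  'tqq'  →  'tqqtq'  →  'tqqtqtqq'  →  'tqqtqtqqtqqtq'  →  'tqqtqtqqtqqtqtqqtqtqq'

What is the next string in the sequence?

Each term (from the third on) is the previous term followed by the one before it: term 3 = tq·q = tqq.
The next term joins tqqtqtqqtqqtqtqqtqtqq and tqqtqtqqtqqtq.

tqqtqtqqtqqtqtqqtqtqqtqqtqtqqtqqtq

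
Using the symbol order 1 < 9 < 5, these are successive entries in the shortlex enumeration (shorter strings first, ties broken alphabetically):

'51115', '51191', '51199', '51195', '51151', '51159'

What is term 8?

Advancing 2 positions from 51159 through 51159 → 51155 reaches term 8.

51911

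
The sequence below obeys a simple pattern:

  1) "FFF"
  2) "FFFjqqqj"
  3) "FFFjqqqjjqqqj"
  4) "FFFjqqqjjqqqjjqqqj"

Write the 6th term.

The strings grow by a fixed suffix jqqqj each time.
From FFFjqqqjjqqqjjqqqj, 2 further steps: FFFjqqqjjqqqjjqqqj → FFFjqqqjjqqqjjqqqjjqqqj → (answer).

FFFjqqqjjqqqjjqqqjjqqqjjqqqj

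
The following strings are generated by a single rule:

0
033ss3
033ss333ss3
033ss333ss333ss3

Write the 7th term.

033ss333ss333ss333ss333ss333ss3

The strings grow by a fixed suffix 33ss3 each time.
From 033ss333ss333ss3, 3 further steps: 033ss333ss333ss3 → 033ss333ss333ss333ss3 → 033ss333ss333ss333ss333ss3 → (answer).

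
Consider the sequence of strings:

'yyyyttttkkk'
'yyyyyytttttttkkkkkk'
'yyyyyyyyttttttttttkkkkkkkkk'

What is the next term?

yyyyyyyyyytttttttttttttkkkkkkkkkkkk

Reading off run lengths: y runs 4, 6, 8; t runs 4, 7, 10; k runs 3, 6, 9 — each is linear in n (n = 1, 2, …).
For the next term, n = 4, so the run lengths are 10, 13, 12.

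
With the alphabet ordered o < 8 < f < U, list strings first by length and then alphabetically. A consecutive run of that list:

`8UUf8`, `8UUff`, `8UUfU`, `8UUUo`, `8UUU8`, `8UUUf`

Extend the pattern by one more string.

8UUUU

Find the rightmost character of 8UUUf below U, bump it to the next letter, and reset everything to its right to o.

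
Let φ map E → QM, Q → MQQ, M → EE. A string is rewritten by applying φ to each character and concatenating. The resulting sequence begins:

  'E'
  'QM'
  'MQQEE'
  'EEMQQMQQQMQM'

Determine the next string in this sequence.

Rewriting each symbol of EEMQQMQQQMQM: E→QM, E→QM, M→EE, Q→MQQ, Q→MQQ, M→EE, Q→MQQ, Q→MQQ, Q→MQQ, M→EE, Q→MQQ, M→EE, which concatenates to QM QM EE MQQ MQQ EE MQQ MQQ MQQ EE MQQ EE.

QMQMEEMQQMQQEEMQQMQQMQQEEMQQEE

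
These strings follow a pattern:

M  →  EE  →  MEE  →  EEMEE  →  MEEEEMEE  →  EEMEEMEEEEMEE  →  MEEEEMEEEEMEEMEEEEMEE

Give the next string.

From term 3 onward, concatenate the second-to-last term with the last: M·EE = MEE, EE·MEE = EEMEE, …
So term 8 is EEMEEMEEEEMEE·MEEEEMEEEEMEEMEEEEMEE.

EEMEEMEEEEMEEMEEEEMEEEEMEEMEEEEMEE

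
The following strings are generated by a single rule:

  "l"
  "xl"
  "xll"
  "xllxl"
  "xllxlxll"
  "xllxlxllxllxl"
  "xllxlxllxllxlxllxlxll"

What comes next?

Each term (from the third on) is the previous term followed by the one before it: term 3 = xl·l = xll.
The next term joins xllxlxllxllxlxllxlxll and xllxlxllxllxl.

xllxlxllxllxlxllxlxllxllxlxllxllxl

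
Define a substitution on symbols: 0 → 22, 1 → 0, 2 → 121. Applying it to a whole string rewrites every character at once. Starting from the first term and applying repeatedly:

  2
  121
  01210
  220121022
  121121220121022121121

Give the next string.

Rewriting the 21 symbols of 121121220121022121121 one by one yields 0 121 0 0 121 0 121 121 22 0 121 0 22 121 121 0 121 0 0 121 0; concatenated:

01210012101211212201210221211210121001210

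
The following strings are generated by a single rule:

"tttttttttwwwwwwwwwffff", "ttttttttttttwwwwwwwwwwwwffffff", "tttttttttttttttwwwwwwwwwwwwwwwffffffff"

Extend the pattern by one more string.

Reading off run lengths: t runs 9, 12, 15; w runs 9, 12, 15; f runs 4, 6, 8 — each is linear in n, where the shown terms are n = 2, 3, 4.
Setting n = 5 gives 18, 18, 10 characters in each block.

ttttttttttttttttttwwwwwwwwwwwwwwwwwwffffffffff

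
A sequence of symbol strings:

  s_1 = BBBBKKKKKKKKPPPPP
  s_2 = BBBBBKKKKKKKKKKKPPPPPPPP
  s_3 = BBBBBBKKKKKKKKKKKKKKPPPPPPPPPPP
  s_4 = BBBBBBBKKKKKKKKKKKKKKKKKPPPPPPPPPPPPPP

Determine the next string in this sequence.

BBBBBBBBKKKKKKKKKKKKKKKKKKKKPPPPPPPPPPPPPPPPP

Term n consists of n+2 B's, followed by 3n+2 K's, followed by 3n-1 P's, where the shown terms are n = 2, 3, 4, 5.
Setting n = 6 gives 8, 20, 17 characters in each block.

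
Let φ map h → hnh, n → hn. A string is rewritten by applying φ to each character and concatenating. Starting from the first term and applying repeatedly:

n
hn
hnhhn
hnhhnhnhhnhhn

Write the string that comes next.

Applying the rule to each of the 13 symbols of hnhhnhnhhnhhn gives the pieces hnh hn hnh hnh hn hnh hn hnh hnh hn hnh hnh hn, which concatenate to the answer.

hnhhnhnhhnhhnhnhhnhnhhnhhnhnhhnhhn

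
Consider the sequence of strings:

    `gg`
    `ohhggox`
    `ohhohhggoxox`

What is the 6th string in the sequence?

ohhohhohhohhohhggoxoxoxoxox

Each term wraps the previous one in ohh on the left and ox on the right.
From ohhohhggoxox, 3 further steps: ohhohhggoxox → ohhohhohhggoxoxox → ohhohhohhohhggoxoxoxox → (answer).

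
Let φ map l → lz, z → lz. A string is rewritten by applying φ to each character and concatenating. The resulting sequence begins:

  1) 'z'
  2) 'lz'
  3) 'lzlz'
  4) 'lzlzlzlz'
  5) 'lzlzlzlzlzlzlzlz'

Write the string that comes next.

lzlzlzlzlzlzlzlzlzlzlzlzlzlzlzlz

Applying the rule to each of the 16 symbols of lzlzlzlzlzlzlzlz gives the pieces lz lz lz lz lz lz lz lz lz lz lz lz lz lz lz lz, which concatenate to the answer.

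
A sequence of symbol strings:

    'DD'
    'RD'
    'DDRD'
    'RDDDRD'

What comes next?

This is a Fibonacci-style word recurrence s(k) = s(k−2)·s(k−1): e.g. DD·RD = DDRD.
So term 5 is DDRD·RDDDRD.

DDRDRDDDRD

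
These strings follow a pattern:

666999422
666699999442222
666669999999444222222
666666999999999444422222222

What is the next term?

666666699999999999444442222222222

Each string has the form 6^{n+2} 9^{2n+1} 4^{n} 2^{2n} (n = 1, 2, …).
For the next term, n = 5, so the run lengths are 7, 11, 5, 10.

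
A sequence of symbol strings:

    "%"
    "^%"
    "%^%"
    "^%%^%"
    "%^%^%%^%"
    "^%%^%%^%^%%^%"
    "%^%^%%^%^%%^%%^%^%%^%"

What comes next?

^%%^%%^%^%%^%%^%^%%^%^%%^%%^%^%%^%

From term 3 onward, concatenate the second-to-last term with the last: %·^% = %^%, ^%·%^% = ^%%^%, …
So term 8 is ^%%^%%^%^%%^%·%^%^%%^%^%%^%%^%^%%^%.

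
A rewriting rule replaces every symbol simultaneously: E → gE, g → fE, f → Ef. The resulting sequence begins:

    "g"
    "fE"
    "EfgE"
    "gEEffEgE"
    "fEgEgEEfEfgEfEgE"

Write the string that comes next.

Applying the rule to each of the 16 symbols of fEgEgEEfEfgEfEgE gives the pieces Ef gE fE gE fE gE gE Ef gE Ef fE gE Ef gE fE gE, which concatenate to the answer.

EfgEfEgEfEgEgEEfgEEffEgEEfgEfEgE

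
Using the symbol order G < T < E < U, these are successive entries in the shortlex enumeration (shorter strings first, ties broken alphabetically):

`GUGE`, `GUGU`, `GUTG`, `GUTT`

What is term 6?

GUTU

Continuing the enumeration 2 steps past GUTT: GUTT → GUTE → (answer).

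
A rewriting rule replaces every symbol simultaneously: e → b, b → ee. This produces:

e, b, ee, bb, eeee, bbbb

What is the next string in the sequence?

Rewriting each symbol of bbbb: b→ee, b→ee, b→ee, b→ee, which concatenates to ee ee ee ee.

eeeeeeee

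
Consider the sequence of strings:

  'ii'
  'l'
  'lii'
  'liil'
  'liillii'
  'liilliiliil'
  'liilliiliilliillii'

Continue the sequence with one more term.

liilliiliilliilliiliilliiliil

Each term (from the third on) is the previous term followed by the one before it: term 3 = l·ii = lii.
The next term joins liilliiliilliillii and liilliiliil.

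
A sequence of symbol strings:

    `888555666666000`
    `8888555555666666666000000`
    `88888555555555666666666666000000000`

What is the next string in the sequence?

Reading off run lengths: 8 runs 3, 4, 5; 5 runs 3, 6, 9; 6 runs 6, 9, 12; 0 runs 3, 6, 9 — each is linear in n (n = 1, 2, …).
For the next term, n = 4, so the run lengths are 6, 12, 15, 12.

888888555555555555666666666666666000000000000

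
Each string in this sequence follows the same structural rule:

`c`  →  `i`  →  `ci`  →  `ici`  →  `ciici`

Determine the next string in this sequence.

iciciici

Each term (from the third on) is the two preceding terms concatenated in order: term 3 = c·i = ci.
So term 6 is ici·ciici.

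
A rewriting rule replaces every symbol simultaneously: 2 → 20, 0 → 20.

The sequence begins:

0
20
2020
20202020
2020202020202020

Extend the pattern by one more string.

φ(2020202020202020) expands symbol-by-symbol to 20 20 20 20 20 20 20 20 20 20 20 20 20 20 20 20; joining the 16 pieces gives the next term.

20202020202020202020202020202020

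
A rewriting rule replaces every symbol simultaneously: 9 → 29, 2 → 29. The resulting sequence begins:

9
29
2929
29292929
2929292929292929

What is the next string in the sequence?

Rewriting the 16 symbols of 2929292929292929 one by one yields 29 29 29 29 29 29 29 29 29 29 29 29 29 29 29 29; concatenated:

29292929292929292929292929292929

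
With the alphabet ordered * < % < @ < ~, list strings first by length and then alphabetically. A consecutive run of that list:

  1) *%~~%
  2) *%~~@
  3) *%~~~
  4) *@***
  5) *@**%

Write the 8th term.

*@*%*

Continuing the enumeration 3 steps past *@**%: *@**% → *@**@ → *@**~ → (answer).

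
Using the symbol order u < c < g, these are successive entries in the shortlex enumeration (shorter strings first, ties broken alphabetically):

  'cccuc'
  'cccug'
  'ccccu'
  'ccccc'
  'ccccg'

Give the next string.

cccgu

Treat ccccg as a base-3 numeral over the given alphabet and add one, carrying through any trailing g's.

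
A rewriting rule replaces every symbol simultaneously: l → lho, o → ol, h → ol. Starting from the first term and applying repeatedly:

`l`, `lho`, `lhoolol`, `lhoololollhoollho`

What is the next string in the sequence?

Rewriting the 17 symbols of lhoololollhoollho one by one yields lho ol ol ol lho ol lho ol lho lho ol ol ol lho lho ol ol; concatenated:

lhoololollhoollhoollholhoololollholhoolol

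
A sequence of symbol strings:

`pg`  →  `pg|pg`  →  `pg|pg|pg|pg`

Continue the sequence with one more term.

Each string is two copies of the previous one joined by '|'.
Doubling pg|pg|pg|pg with '|' between the halves:

pg|pg|pg|pg|pg|pg|pg|pg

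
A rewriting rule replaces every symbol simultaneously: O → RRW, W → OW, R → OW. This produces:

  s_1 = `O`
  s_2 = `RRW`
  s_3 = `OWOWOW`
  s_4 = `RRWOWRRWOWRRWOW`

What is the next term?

Rewriting the 15 symbols of RRWOWRRWOWRRWOW one by one yields OW OW OW RRW OW OW OW OW RRW OW OW OW OW RRW OW; concatenated:

OWOWOWRRWOWOWOWOWRRWOWOWOWOWRRWOW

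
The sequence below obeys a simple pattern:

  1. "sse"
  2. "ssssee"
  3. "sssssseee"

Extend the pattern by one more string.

sssssssseeee

Term n consists of 2n s's, followed by n e's (n = 1, 2, …).
For the next term, n = 4, so the run lengths are 8, 4.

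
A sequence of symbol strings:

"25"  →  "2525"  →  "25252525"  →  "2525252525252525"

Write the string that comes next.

25252525252525252525252525252525

s(k+1) = s(k)·s(k) — each term doubles the last.
One more doubling of 2525252525252525 gives the answer.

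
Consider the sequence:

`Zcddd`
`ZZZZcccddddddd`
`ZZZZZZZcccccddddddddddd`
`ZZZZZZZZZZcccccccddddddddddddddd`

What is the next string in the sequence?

ZZZZZZZZZZZZZcccccccccddddddddddddddddddd

The n-th term is 3n-2 Z's then 2n-1 c's then 4n-1 d's (n = 1, 2, …).
For the next term, n = 5, so the run lengths are 13, 9, 19.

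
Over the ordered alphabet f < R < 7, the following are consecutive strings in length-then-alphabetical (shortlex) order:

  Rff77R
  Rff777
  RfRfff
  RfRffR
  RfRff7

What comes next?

Find the rightmost character of RfRff7 below 7, bump it to the next letter, and reset everything to its right to f.

RfRfRf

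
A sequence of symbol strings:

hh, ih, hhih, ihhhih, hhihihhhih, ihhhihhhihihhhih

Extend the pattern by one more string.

hhihihhhihihhhihhhihihhhih

From term 3 onward, concatenate the second-to-last term with the last: hh·ih = hhih, ih·hhih = ihhhih, …
So term 7 is hhihihhhih·ihhhihhhihihhhih.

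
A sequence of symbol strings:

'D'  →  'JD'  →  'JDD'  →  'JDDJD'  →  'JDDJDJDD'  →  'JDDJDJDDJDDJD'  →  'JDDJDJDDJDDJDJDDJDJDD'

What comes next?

From term 3 onward, concatenate the last term with the second-to-last: JD·D = JDD, JDD·JD = JDDJD, …
So term 8 is JDDJDJDDJDDJDJDDJDJDD·JDDJDJDDJDDJD.

JDDJDJDDJDDJDJDDJDJDDJDDJDJDDJDDJD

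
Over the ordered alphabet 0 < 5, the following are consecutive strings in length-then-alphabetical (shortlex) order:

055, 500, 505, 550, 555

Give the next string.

0000

After 555 the length-3 strings are exhausted; the first length-4 string is 4 copies of 0.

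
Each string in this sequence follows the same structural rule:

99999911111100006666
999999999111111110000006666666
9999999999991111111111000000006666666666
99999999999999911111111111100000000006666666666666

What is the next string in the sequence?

Each string has the form 9^{3n} 1^{2n+2} 0^{2n} 6^{3n-2}, where the shown terms are n = 2, 3, 4, 5.
For the next term, n = 6, so the run lengths are 18, 14, 12, 16.

999999999999999999111111111111110000000000006666666666666666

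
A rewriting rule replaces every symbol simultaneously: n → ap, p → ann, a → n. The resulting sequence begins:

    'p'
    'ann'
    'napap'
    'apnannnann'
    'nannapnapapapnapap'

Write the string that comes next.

φ(nannapnapapapnapap) expands symbol-by-symbol to ap n ap ap n ann ap n ann n ann n ann ap n ann n ann; joining the 18 pieces gives the next term.

apnapapnannapnannnannnannapnannnann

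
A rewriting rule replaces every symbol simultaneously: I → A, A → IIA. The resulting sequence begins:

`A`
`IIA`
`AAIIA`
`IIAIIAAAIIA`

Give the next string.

Expanding IIAIIAAAIIA: I→A, I→A, A→IIA, I→A, I→A, A→IIA, A→IIA, A→IIA, I→A, I→A, A→IIA. Concatenated: A A IIA A A IIA IIA IIA A A IIA.

AAIIAAAIIAIIAIIAAAIIA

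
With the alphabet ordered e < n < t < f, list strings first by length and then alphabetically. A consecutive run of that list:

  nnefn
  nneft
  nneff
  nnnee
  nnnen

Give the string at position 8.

Stepping forward 3 times from nnnen: nnnen → nnnet → nnnef, then the target.

nnnne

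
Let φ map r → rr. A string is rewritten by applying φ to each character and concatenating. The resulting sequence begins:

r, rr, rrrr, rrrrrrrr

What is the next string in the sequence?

rrrrrrrrrrrrrrrr

Expanding rrrrrrrr: r→rr, r→rr, r→rr, r→rr, r→rr, r→rr, r→rr, r→rr. Concatenated: rr rr rr rr rr rr rr rr.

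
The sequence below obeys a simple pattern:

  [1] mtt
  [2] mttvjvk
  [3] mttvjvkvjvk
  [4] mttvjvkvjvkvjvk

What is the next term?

Every step adds vjvk to the end: s(k+1) = s(k)·vjvk.
So the next term is mttvjvkvjvkvjvk·vjvk.

mttvjvkvjvkvjvkvjvk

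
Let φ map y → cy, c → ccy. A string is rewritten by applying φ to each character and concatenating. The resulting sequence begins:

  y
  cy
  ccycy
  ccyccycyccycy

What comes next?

ccyccycyccyccycyccycyccyccycyccycy

Applying the rule to each of the 13 symbols of ccyccycyccycy gives the pieces ccy ccy cy ccy ccy cy ccy cy ccy ccy cy ccy cy, which concatenate to the answer.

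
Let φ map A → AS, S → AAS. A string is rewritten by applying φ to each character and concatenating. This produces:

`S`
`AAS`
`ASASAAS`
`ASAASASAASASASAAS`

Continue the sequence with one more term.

Replace each of the 17 characters of ASAASASAASASASAAS in place — AS AAS AS AS AAS AS AAS AS AS AAS AS AAS AS AAS AS AS AAS — and concatenate.

ASAASASASAASASAASASASAASASAASASAASASASAAS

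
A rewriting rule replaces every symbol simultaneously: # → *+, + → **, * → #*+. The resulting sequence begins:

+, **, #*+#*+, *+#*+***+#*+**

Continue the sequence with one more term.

Replace each of the 14 characters of *+#*+***+#*+** in place — #*+ ** *+ #*+ ** #*+ #*+ #*+ ** *+ #*+ ** #*+ #*+ — and concatenate.

#*+***+#*+**#*+#*+#*+***+#*+**#*+#*+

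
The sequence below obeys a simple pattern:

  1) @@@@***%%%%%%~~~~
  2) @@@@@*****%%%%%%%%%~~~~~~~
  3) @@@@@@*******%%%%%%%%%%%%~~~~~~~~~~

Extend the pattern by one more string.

@@@@@@@*********%%%%%%%%%%%%%%%~~~~~~~~~~~~~

The n-th term is n+2 @'s then 2n-1 *'s then 3n %'s then 3n-2 ~'s, where the shown terms are n = 2, 3, 4.
At n = 5 the blocks have lengths 7, 9, 15, 13.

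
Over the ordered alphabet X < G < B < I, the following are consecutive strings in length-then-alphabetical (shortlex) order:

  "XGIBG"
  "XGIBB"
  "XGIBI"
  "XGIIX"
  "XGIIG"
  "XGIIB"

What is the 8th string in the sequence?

XBXXX

Continuing the enumeration 2 steps past XGIIB: XGIIB → XGIII → (answer).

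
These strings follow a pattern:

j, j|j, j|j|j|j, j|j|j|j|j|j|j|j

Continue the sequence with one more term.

s(k+1) = s(k)·|·s(k) — each term doubles the last with '|' between the halves.
Doubling j|j|j|j|j|j|j|j with '|' between the halves:

j|j|j|j|j|j|j|j|j|j|j|j|j|j|j|j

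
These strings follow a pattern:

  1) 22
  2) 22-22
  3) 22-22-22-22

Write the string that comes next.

22-22-22-22-22-22-22-22

s(k+1) = s(k)·-·s(k) — each term doubles the last with '-' between the halves.
One more doubling of 22-22-22-22 gives the answer.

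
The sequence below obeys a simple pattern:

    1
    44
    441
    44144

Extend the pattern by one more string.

Each term (from the third on) is the previous term followed by the one before it: term 3 = 44·1 = 441.
So term 5 is 44144·441.

44144441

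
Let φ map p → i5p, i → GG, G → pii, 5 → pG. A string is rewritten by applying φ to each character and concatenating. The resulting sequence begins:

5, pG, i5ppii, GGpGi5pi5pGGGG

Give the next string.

piipiii5ppiiGGpGi5pGGpGi5ppiipiipiipii

Applying the rule to each of the 14 symbols of GGpGi5pi5pGGGG gives the pieces pii pii i5p pii GG pG i5p GG pG i5p pii pii pii pii, which concatenate to the answer.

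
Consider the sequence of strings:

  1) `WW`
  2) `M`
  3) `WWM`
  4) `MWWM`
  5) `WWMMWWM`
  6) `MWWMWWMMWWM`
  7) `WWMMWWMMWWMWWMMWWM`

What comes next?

This is a Fibonacci-style word recurrence s(k) = s(k−2)·s(k−1): e.g. WW·M = WWM.
The next term joins MWWMWWMMWWM and WWMMWWMMWWMWWMMWWM.

MWWMWWMMWWMWWMMWWMMWWMWWMMWWM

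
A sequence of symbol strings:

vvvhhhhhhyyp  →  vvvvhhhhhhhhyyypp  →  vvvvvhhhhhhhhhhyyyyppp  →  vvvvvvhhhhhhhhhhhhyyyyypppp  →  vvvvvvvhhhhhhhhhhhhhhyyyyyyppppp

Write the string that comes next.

vvvvvvvvhhhhhhhhhhhhhhhhyyyyyyypppppp

The n-th term is n+1 v's then 2n+2 h's then n y's then n-1 p's, where the shown terms are n = 2, 3, 4, 5, 6.
For the next term, n = 7, so the run lengths are 8, 16, 7, 6.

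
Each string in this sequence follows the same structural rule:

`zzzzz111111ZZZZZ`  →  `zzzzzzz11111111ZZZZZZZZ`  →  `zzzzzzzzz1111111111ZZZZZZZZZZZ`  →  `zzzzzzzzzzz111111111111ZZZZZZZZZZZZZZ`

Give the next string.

zzzzzzzzzzzzz11111111111111ZZZZZZZZZZZZZZZZZ

Term n consists of 2n+1 z's, followed by 2n+2 1's, followed by 3n-1 Z's, where the shown terms are n = 2, 3, 4, 5.
For the next term, n = 6, so the run lengths are 13, 14, 17.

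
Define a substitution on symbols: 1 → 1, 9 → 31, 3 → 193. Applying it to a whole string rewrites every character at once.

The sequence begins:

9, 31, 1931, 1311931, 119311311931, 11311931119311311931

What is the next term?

111931131193111311931119311311931

Applying the rule to each of the 20 symbols of 11311931119311311931 gives the pieces 1 1 193 1 1 31 193 1 1 1 31 193 1 1 193 1 1 31 193 1, which concatenate to the answer.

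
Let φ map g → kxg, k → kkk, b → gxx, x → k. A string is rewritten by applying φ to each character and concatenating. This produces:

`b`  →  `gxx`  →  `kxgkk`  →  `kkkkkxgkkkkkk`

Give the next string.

kkkkkkkkkkkkkkkkkxgkkkkkkkkkkkkkkkkkk

φ(kkkkkxgkkkkkk) expands symbol-by-symbol to kkk kkk kkk kkk kkk k kxg kkk kkk kkk kkk kkk kkk; joining the 13 pieces gives the next term.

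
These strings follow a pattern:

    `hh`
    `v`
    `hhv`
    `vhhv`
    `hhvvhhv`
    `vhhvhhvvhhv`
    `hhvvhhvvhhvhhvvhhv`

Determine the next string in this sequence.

vhhvhhvvhhvhhvvhhvvhhvhhvvhhv

From term 3 onward, concatenate the second-to-last term with the last: hh·v = hhv, v·hhv = vhhv, …
The next term joins vhhvhhvvhhv and hhvvhhvvhhvhhvvhhv.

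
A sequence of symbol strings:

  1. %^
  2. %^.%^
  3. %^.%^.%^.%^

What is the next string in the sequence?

Each string is two copies of the previous one joined by '.'.
So the next term is two copies of %^.%^.%^.%^ with '.' between the halves.

%^.%^.%^.%^.%^.%^.%^.%^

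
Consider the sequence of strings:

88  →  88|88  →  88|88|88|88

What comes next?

Each string is two copies of the previous one joined by '|'.
Doubling 88|88|88|88 with '|' between the halves:

88|88|88|88|88|88|88|88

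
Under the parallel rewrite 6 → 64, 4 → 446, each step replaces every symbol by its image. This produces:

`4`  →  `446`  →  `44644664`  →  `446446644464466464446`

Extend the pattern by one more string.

Applying the rule to each of the 21 symbols of 446446644464466464446 gives the pieces 446 446 64 446 446 64 64 446 446 446 64 446 446 64 64 446 64 446 446 446 64, which concatenate to the answer.

4464466444644664644464464466444644664644466444644644664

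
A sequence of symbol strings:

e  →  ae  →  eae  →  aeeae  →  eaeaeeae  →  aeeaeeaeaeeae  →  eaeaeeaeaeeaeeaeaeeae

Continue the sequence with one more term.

aeeaeeaeaeeaeeaeaeeaeaeeaeeaeaeeae

This is a Fibonacci-style word recurrence s(k) = s(k−2)·s(k−1): e.g. e·ae = eae.
So term 8 is aeeaeeaeaeeae·eaeaeeaeaeeaeeaeaeeae.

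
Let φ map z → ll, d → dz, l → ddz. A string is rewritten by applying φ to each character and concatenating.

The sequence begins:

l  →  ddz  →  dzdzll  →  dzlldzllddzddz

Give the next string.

dzllddzddzdzllddzddzdzdzlldzdzll

φ(dzlldzllddzddz) expands symbol-by-symbol to dz ll ddz ddz dz ll ddz ddz dz dz ll dz dz ll; joining the 14 pieces gives the next term.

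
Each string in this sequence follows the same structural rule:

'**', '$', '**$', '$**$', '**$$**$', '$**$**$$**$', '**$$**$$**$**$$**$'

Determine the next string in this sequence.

$**$**$$**$**$$**$$**$**$$**$

This is a Fibonacci-style word recurrence s(k) = s(k−2)·s(k−1): e.g. **·$ = **$.
Continuing: $**$**$$**$ · **$$**$$**$**$$**$ gives term 8.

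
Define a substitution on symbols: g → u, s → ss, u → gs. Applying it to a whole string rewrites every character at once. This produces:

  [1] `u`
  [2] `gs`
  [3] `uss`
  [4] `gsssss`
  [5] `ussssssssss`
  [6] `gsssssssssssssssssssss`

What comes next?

ussssssssssssssssssssssssssssssssssssssssss

Replace each of the 22 characters of gsssssssssssssssssssss in place — u ss ss ss ss ss ss ss ss ss ss ss ss ss ss ss ss ss ss ss ss ss — and concatenate.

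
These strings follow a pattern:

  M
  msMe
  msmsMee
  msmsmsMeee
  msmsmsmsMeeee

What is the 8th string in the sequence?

msmsmsmsmsmsmsMeeeeeee

Every step adds ms to the front and e to the end of the previous string.
From msmsmsmsMeeee, 3 further steps: msmsmsmsMeeee → msmsmsmsmsMeeeee → msmsmsmsmsmsMeeeeee → (answer).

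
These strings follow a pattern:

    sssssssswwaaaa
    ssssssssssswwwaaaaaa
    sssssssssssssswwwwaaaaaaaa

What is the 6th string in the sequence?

Each string has the form s^{3n+2} w^{n} a^{2n}, where the shown terms are n = 2, 3, 4.
For term 6, n = 7, so the run lengths are 23, 7, 14.

ssssssssssssssssssssssswwwwwwwaaaaaaaaaaaaaa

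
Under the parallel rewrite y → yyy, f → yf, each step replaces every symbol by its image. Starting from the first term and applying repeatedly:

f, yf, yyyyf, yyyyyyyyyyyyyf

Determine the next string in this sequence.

Applying the rule to each of the 14 symbols of yyyyyyyyyyyyyf gives the pieces yyy yyy yyy yyy yyy yyy yyy yyy yyy yyy yyy yyy yyy yf, which concatenate to the answer.

yyyyyyyyyyyyyyyyyyyyyyyyyyyyyyyyyyyyyyyyf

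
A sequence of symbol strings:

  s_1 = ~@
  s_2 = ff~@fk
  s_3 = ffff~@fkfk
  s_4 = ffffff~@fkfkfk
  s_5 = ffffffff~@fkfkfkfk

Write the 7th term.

Every step adds ff to the front and fk to the end of the previous string.
From ffffffff~@fkfkfkfk, 2 further steps: ffffffff~@fkfkfkfk → ffffffffff~@fkfkfkfkfk → (answer).

ffffffffffff~@fkfkfkfkfkfk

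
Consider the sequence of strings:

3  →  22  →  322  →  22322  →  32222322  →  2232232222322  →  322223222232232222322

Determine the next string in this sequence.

Each term (from the third on) is the two preceding terms concatenated in order: term 3 = 3·22 = 322.
Continuing: 2232232222322 · 322223222232232222322 gives term 8.

2232232222322322223222232232222322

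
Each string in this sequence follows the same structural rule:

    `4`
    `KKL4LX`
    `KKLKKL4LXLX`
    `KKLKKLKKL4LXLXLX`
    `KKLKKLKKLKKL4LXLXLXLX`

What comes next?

Each term wraps the previous one in KKL on the left and LX on the right.
One more step from KKLKKLKKLKKL4LXLXLXLX gives the answer.

KKLKKLKKLKKLKKL4LXLXLXLXLX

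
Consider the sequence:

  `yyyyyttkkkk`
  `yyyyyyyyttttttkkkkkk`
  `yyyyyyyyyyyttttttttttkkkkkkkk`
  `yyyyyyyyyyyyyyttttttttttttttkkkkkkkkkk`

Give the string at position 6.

yyyyyyyyyyyyyyyyyyyyttttttttttttttttttttttkkkkkkkkkkkkkk

The n-th term is 3n+2 y's then 4n-2 t's then 2n+2 k's (n = 1, 2, …).
At n = 6 the blocks have lengths 20, 22, 14.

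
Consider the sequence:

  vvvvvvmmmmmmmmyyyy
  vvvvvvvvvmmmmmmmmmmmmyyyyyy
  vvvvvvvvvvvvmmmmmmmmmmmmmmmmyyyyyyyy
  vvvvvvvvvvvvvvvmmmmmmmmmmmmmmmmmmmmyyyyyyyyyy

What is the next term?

Each string has the form v^{3n} m^{4n} y^{2n}, where the shown terms are n = 2, 3, 4, 5.
At n = 6 the blocks have lengths 18, 24, 12.

vvvvvvvvvvvvvvvvvvmmmmmmmmmmmmmmmmmmmmmmmmyyyyyyyyyyyy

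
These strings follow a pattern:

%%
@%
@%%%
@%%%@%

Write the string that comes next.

@%%%@%@%%%

This is a Fibonacci-style word recurrence s(k) = s(k−1)·s(k−2): e.g. @%·%% = @%%%.
Continuing: @%%%@% · @%%% gives term 5.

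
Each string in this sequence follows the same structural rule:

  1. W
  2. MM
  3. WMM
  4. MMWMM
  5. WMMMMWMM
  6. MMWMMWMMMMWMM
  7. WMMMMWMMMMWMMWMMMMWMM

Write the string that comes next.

MMWMMWMMMMWMMWMMMMWMMMMWMMWMMMMWMM

From term 3 onward, concatenate the second-to-last term with the last: W·MM = WMM, MM·WMM = MMWMM, …
The next term joins MMWMMWMMMMWMM and WMMMMWMMMMWMMWMMMMWMM.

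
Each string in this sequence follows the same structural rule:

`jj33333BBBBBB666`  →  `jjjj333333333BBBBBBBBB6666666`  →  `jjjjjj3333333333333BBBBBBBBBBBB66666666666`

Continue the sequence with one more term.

jjjjjjjj33333333333333333BBBBBBBBBBBBBBB666666666666666

Each string has the form j^{2n} 3^{4n+1} B^{3n+3} 6^{4n-1} (n = 1, 2, …).
For the next term, n = 4, so the run lengths are 8, 17, 15, 15.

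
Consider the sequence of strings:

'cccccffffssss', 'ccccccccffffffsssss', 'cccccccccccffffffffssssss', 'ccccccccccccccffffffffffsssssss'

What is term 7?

cccccccccccccccccccccccffffffffffffffffssssssssss

Term n consists of 3n+2 c's, followed by 2n+2 f's, followed by n+3 s's (n = 1, 2, …).
At n = 7 the blocks have lengths 23, 16, 10.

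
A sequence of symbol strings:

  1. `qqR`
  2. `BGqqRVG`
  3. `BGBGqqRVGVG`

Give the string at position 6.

BGBGBGBGBGqqRVGVGVGVGVG

Every step adds BG to the front and VG to the end of the previous string.
From BGBGqqRVGVG, 3 further steps: BGBGqqRVGVG → BGBGBGqqRVGVGVG → BGBGBGBGqqRVGVGVGVG → (answer).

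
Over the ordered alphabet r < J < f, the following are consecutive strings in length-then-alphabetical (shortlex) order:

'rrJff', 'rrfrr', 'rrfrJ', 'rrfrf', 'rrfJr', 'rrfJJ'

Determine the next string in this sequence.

rrfJf

Treat rrfJJ as a base-3 numeral over the given alphabet and add one, carrying through any trailing f's.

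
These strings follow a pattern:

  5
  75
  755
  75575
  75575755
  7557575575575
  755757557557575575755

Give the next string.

Each term (from the third on) is the previous term followed by the one before it: term 3 = 75·5 = 755.
Continuing: 755757557557575575755 · 7557575575575 gives term 8.

7557575575575755757557557575575575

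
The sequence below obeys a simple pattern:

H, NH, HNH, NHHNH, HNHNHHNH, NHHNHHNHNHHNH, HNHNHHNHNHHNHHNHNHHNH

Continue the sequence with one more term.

From term 3 onward, concatenate the second-to-last term with the last: H·NH = HNH, NH·HNH = NHHNH, …
Continuing: NHHNHHNHNHHNH · HNHNHHNHNHHNHHNHNHHNH gives term 8.

NHHNHHNHNHHNHHNHNHHNHNHHNHHNHNHHNH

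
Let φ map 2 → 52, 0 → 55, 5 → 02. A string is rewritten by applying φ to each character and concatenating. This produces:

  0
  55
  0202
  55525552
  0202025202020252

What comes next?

55525552555202525552555255520252

φ(0202025202020252) expands symbol-by-symbol to 55 52 55 52 55 52 02 52 55 52 55 52 55 52 02 52; joining the 16 pieces gives the next term.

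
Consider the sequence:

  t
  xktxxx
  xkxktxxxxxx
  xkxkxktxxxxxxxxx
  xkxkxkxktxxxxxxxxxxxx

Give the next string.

s(k+1) = xk·s(k)·xxx, so each term gains xk as a prefix and xxx as a suffix.
So the next term is xk·xkxkxkxktxxxxxxxxxxxx·xxx.

xkxkxkxkxktxxxxxxxxxxxxxxx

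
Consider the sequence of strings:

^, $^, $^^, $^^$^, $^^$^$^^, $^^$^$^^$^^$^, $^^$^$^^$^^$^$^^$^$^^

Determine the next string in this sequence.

This is a Fibonacci-style word recurrence s(k) = s(k−1)·s(k−2): e.g. $^·^ = $^^.
Continuing: $^^$^$^^$^^$^$^^$^$^^ · $^^$^$^^$^^$^ gives term 8.

$^^$^$^^$^^$^$^^$^$^^$^^$^$^^$^^$^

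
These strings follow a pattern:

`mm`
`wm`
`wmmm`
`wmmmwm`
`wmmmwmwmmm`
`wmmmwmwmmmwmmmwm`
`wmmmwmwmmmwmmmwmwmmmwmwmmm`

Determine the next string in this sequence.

wmmmwmwmmmwmmmwmwmmmwmwmmmwmmmwmwmmmwmmmwm

This is a Fibonacci-style word recurrence s(k) = s(k−1)·s(k−2): e.g. wm·mm = wmmm.
The next term joins wmmmwmwmmmwmmmwmwmmmwmwmmm and wmmmwmwmmmwmmmwm.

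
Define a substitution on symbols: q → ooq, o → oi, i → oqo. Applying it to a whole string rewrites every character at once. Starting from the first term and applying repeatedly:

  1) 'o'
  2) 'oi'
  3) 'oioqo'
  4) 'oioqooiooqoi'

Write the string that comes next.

oioqooiooqoioioqooioiooqoioqo

Rewriting each symbol of oioqooiooqoi: o→oi, i→oqo, o→oi, q→ooq, o→oi, o→oi, i→oqo, o→oi, o→oi, q→ooq, o→oi, i→oqo, which concatenates to oi oqo oi ooq oi oi oqo oi oi ooq oi oqo.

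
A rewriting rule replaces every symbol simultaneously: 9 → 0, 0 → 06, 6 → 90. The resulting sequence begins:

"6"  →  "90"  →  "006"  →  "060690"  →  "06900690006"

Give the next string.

06900060690006060690

Rewriting each symbol of 06900690006: 0→06, 6→90, 9→0, 0→06, 0→06, 6→90, 9→0, 0→06, 0→06, 0→06, 6→90, which concatenates to 06 90 0 06 06 90 0 06 06 06 90.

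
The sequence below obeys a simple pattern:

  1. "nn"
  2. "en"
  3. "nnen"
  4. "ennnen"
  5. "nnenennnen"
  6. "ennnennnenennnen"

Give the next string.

nnenennnenennnennnenennnen

This is a Fibonacci-style word recurrence s(k) = s(k−2)·s(k−1): e.g. nn·en = nnen.
So term 7 is nnenennnen·ennnennnenennnen.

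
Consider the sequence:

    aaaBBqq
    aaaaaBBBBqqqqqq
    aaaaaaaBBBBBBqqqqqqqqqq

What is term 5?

Term n consists of 2n+1 a's, followed by 2n B's, followed by 4n-2 q's (n = 1, 2, …).
For term 5, n = 5, so the run lengths are 11, 10, 18.

aaaaaaaaaaaBBBBBBBBBBqqqqqqqqqqqqqqqqqq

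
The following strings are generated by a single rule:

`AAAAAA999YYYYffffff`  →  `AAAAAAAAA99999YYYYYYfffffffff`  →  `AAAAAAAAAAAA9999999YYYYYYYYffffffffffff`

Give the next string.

AAAAAAAAAAAAAAA999999999YYYYYYYYYYfffffffffffffff

Reading off run lengths: A runs 6, 9, 12; 9 runs 3, 5, 7; Y runs 4, 6, 8; f runs 6, 9, 12 — each is linear in n, where the shown terms are n = 2, 3, 4.
Setting n = 5 gives 15, 9, 10, 15 characters in each block.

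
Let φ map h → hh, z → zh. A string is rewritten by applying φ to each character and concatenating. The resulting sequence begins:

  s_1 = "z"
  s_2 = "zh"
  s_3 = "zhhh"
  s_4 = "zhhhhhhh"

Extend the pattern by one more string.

Rewriting each symbol of zhhhhhhh: z→zh, h→hh, h→hh, h→hh, h→hh, h→hh, h→hh, h→hh, which concatenates to zh hh hh hh hh hh hh hh.

zhhhhhhhhhhhhhhh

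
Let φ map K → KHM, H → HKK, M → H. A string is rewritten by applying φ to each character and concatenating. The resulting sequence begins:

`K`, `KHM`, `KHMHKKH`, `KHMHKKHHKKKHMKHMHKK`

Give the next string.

KHMHKKHHKKKHMKHMHKKHKKKHMKHMKHMHKKHKHMHKKHHKKKHMKHM

Applying the rule to each of the 19 symbols of KHMHKKHHKKKHMKHMHKK gives the pieces KHM HKK H HKK KHM KHM HKK HKK KHM KHM KHM HKK H KHM HKK H HKK KHM KHM, which concatenate to the answer.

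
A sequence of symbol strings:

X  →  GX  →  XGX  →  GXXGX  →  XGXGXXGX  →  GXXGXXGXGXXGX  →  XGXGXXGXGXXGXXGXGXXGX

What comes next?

Each term (from the third on) is the two preceding terms concatenated in order: term 3 = X·GX = XGX.
The next term joins GXXGXXGXGXXGX and XGXGXXGXGXXGXXGXGXXGX.

GXXGXXGXGXXGXXGXGXXGXGXXGXXGXGXXGX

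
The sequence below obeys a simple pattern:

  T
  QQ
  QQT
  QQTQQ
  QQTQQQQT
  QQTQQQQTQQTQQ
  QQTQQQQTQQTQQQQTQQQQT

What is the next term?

This is a Fibonacci-style word recurrence s(k) = s(k−1)·s(k−2): e.g. QQ·T = QQT.
The next term joins QQTQQQQTQQTQQQQTQQQQT and QQTQQQQTQQTQQ.

QQTQQQQTQQTQQQQTQQQQTQQTQQQQTQQTQQ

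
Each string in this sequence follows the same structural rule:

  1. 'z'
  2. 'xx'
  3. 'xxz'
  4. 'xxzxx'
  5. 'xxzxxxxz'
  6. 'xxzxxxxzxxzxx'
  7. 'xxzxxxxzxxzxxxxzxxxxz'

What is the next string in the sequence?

Each term (from the third on) is the previous term followed by the one before it: term 3 = xx·z = xxz.
So term 8 is xxzxxxxzxxzxxxxzxxxxz·xxzxxxxzxxzxx.

xxzxxxxzxxzxxxxzxxxxzxxzxxxxzxxzxx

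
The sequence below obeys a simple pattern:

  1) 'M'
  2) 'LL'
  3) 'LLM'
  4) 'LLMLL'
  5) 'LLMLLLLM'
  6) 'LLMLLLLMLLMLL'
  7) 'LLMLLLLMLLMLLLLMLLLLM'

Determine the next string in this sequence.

Each term (from the third on) is the previous term followed by the one before it: term 3 = LL·M = LLM.
Continuing: LLMLLLLMLLMLLLLMLLLLM · LLMLLLLMLLMLL gives term 8.

LLMLLLLMLLMLLLLMLLLLMLLMLLLLMLLMLL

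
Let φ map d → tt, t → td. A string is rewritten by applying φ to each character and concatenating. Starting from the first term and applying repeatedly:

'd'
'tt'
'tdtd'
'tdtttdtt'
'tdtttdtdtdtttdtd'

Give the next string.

φ(tdtttdtdtdtttdtd) expands symbol-by-symbol to td tt td td td tt td tt td tt td td td tt td tt; joining the 16 pieces gives the next term.

tdtttdtdtdtttdtttdtttdtdtdtttdtt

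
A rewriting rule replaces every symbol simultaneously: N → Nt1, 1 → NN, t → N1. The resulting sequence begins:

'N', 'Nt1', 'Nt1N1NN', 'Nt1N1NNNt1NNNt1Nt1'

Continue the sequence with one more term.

Nt1N1NNNt1NNNt1Nt1Nt1N1NNNt1Nt1Nt1N1NNNt1N1NN

φ(Nt1N1NNNt1NNNt1Nt1) expands symbol-by-symbol to Nt1 N1 NN Nt1 NN Nt1 Nt1 Nt1 N1 NN Nt1 Nt1 Nt1 N1 NN Nt1 N1 NN; joining the 18 pieces gives the next term.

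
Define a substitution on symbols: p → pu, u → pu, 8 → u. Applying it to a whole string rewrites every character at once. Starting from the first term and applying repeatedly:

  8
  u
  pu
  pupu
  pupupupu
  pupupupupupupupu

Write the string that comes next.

φ(pupupupupupupupu) expands symbol-by-symbol to pu pu pu pu pu pu pu pu pu pu pu pu pu pu pu pu; joining the 16 pieces gives the next term.

pupupupupupupupupupupupupupupupu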